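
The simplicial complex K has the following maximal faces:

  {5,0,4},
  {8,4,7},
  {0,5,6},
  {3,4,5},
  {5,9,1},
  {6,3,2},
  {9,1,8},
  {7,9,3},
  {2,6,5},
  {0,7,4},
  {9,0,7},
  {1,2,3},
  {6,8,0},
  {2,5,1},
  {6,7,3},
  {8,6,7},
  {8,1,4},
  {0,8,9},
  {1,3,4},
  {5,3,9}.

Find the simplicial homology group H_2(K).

We work with the vertex ordering 0 < 1 < 2 < 3 < 4 < 5 < 6 < 7 < 8 < 9. The simplices of K, each written with vertices in increasing order, are:

  0-simplices (10): [0], [1], [2], [3], [4], [5], [6], [7], [8], [9]
  1-simplices (30): (30 of them)
  2-simplices (20): (20 of them)

Hence C_0 ≅ Z^10, C_1 ≅ Z^30, C_2 ≅ Z^20.

The boundary map ∂_1: C_1 → C_0 is given by ∂[p,q] = [q] − [p].
The 10×30 boundary matrix has rank 9 and Smith normal form diag(1,1,1,1,1,1,1,1,1).

Boundary ∂_2: C_2 → C_1 sends each 2-simplex [p,q,r] to [q,r] − [p,r] + [p,q]. For instance
  ∂[1,4,8] = [4,8] − [1,8] + [1,4],
  ∂[1,2,5] = [2,5] − [1,5] + [1,2].
As a 30×20 matrix over Z this has rank 20, with invariant factors (1,1,1,1,1,1,1,1,1,1,1,1,1,1,1,1,1,1,1,2).

Now H_k = ker ∂_k / im ∂_{k+1}, so:

  H_2: rank ker ∂_2 − rank ∂_3 = (20 − 20) − 0 = 0, and there is no ∂_3, so H_2 ≅ 0.

H_2 ≅ 0.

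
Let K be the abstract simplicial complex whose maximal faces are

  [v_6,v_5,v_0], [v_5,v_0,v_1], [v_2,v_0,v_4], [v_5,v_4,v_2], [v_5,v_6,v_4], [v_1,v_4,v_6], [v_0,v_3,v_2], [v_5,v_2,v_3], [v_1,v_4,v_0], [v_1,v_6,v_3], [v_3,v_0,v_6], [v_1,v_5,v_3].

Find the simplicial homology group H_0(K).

K has 7 vertices, 18 edges, 12 triangles.
rank ∂_0 = 0, rank ∂_1 = 6 ⇒ b_0 = 7 − 0 − 6 = 1; all invariant factors of ∂_1 are 1 so no torsion. So H_0 = Z.

H_0 = Z.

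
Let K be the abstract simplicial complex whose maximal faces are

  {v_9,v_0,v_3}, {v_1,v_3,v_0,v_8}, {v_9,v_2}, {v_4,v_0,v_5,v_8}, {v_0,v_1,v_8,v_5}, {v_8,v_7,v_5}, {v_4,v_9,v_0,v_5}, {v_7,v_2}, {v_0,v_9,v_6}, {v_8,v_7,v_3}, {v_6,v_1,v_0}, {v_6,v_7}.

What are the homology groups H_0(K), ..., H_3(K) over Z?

Order the vertices as v_0 < v_1 < v_2 < v_3 < v_4 < v_5 < v_6 < v_7 < v_8 < v_9. Listing each simplex with vertices in this order, K has dimension 3 with simplices:

  0-simplices (10): [v_0], [v_1], [v_2], [v_3], [v_4], [v_5], [v_6], [v_7], [v_8], [v_9]
  1-simplices (25): (25 of them)
  2-simplices (18): (18 of them)
  3-simplices (4): [v_0,v_1,v_3,v_8], [v_0,v_1,v_5,v_8], [v_0,v_4,v_5,v_8], [v_0,v_4,v_5,v_9]

so the chain groups are C_0 ≅ Z^10, C_1 ≅ Z^25, C_2 ≅ Z^18, C_3 ≅ Z^4.

∂_1: C_1 → C_0 is given by ∂[p,q] = [q] − [p].
The 10×25 boundary matrix has rank 9 and Smith normal form diag(1,1,1,1,1,1,1,1,1).

Boundary ∂_2: C_2 → C_1 maps a triangle to the signed sum of its edges. For instance
  ∂[v_1,v_3,v_8] = [v_3,v_8] − [v_1,v_8] + [v_1,v_3],
  ∂[v_0,v_5,v_9] = [v_5,v_9] − [v_0,v_9] + [v_0,v_5].
The resulting 25×18 matrix has rank 14, and its Smith normal form has invariant factors (1,1,1,1,1,1,1,1,1,1,1,1,1,1).

∂_3: C_3 → C_2 sends each 3-simplex σ to the alternating sum Σ_i (−1)^i (σ with its i-th vertex removed). For instance
  ∂[v_0,v_1,v_3,v_8] = [v_1,v_3,v_8] − [v_0,v_3,v_8] + [v_0,v_1,v_8] − [v_0,v_1,v_3],
  ∂[v_0,v_4,v_5,v_8] = [v_4,v_5,v_8] − [v_0,v_5,v_8] + [v_0,v_4,v_8] − [v_0,v_4,v_5].
The 18×4 boundary matrix has rank 4 and Smith normal form diag(1,1,1,1).

Reading off H_k = ker ∂_k / im ∂_{k+1}:

  H_0: rank C_0 − rank ∂_1 = 10 − 9 = 1, and the invariant factors of ∂_1 are all 1, so H_0 ≅ Z.
  H_1: rank ker ∂_1 − rank ∂_2 = (25 − 9) − 14 = 2, and the invariant factors of ∂_2 are all 1, so H_1 ≅ Z^2.
  H_2: rank ker ∂_2 − rank ∂_3 = (18 − 14) − 4 = 0, and the invariant factors of ∂_3 are all 1, so H_2 ≅ 0.
  H_3: rank ker ∂_3 − rank ∂_4 = (4 − 4) − 0 = 0, and there is no ∂_4, so H_3 ≅ 0.

H_0 = Z,  H_1 = Z^2,  H_2 = 0,  H_3 = 0.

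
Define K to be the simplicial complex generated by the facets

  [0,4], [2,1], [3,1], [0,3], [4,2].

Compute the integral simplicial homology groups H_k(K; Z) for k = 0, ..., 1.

We work with the vertex ordering 0 < 1 < 2 < 3 < 4. The simplices of K, each written with vertices in increasing order, are:

  0-simplices (5): [0], [1], [2], [3], [4]
  1-simplices (5): [0,3], [0,4], [1,2], [1,3], [2,4]

Hence C_0 ≅ Z^5, C_1 ≅ Z^5.

The boundary map ∂_1: C_1 → C_0 sends each edge [p,q] (with p < q) to q − p. For instance
  ∂[1,3] = [3] − [1].
The resulting 5×5 matrix has rank 4, and its Smith normal form has invariant factors (1,1,1,1).

Now H_k = ker ∂_k / im ∂_{k+1}, so:

  H_0: rank C_0 − rank ∂_1 = 5 − 4 = 1, and the invariant factors of ∂_1 are all 1, so H_0 = Z.
  H_1: rank ker ∂_1 − rank ∂_2 = (5 − 4) − 0 = 1, and there is no ∂_2, so H_1 = Z.

As a check, the Euler characteristic is 5 − 5 = 0, which agrees with 1 − 1 = 0.
(K is a triangulation of the circle S^1.)

H_0 ≅ Z,  H_1 ≅ Z.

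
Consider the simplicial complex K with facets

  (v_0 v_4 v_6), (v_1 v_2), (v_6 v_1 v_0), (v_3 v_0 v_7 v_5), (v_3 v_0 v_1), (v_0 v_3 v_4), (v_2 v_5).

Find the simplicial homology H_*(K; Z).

Take the total order v_0 < v_1 < v_2 < v_3 < v_4 < v_5 < v_6 < v_7 on the vertex set. Then K (dimension 3) consists of the simplices:

  0-simplices (8): [v_0], [v_1], [v_2], [v_3], [v_4], [v_5], [v_6], [v_7]
  1-simplices (15): (15 of them)
  2-simplices (8): [v_0,v_1,v_3], [v_0,v_1,v_6], [v_0,v_3,v_4], [v_0,v_3,v_5], [v_0,v_3,v_7], [v_0,v_4,v_6], [v_0,v_5,v_7], [v_3,v_5,v_7]
  3-simplices (1): [v_0,v_3,v_5,v_7]

so the chain groups are C_0 ≅ Z^8, C_1 ≅ Z^15, C_2 ≅ Z^8, C_3 ≅ Z^1.

∂_1: C_1 → C_0 maps an edge to its endpoints' difference, ∂[p,q] = q − p. For instance
  ∂[v_0,v_3] = [v_3] − [v_0].
The 8×15 boundary matrix has rank 7 and Smith normal form diag(1,1,1,1,1,1,1).

∂_2: C_2 → C_1 maps a triangle to the signed sum of its edges. For instance
  ∂[v_0,v_3,v_7] = [v_3,v_7] − [v_0,v_7] + [v_0,v_3],
  ∂[v_0,v_3,v_5] = [v_3,v_5] − [v_0,v_5] + [v_0,v_3].
As a 15×8 matrix over Z this has rank 7, with invariant factors (1,1,1,1,1,1,1).

∂_3: C_3 → C_2 sends each 3-simplex σ to the alternating sum Σ_i (−1)^i (σ with its i-th vertex removed). For instance
  ∂[v_0,v_3,v_5,v_7] = [v_3,v_5,v_7] − [v_0,v_5,v_7] + [v_0,v_3,v_7] − [v_0,v_3,v_5].
The resulting 8×1 matrix has rank 1, and its Smith normal form has invariant factors (1).

Computing H_k = (kernel of ∂_k) / (image of ∂_{k+1}):

  H_0: rank C_0 − rank ∂_1 = 8 − 7 = 1, and the invariant factors of ∂_1 are all 1, so H_0 = Z.
  H_1: rank ker ∂_1 − rank ∂_2 = (15 − 7) − 7 = 1, and the invariant factors of ∂_2 are all 1, so H_1 = Z.
  H_2: rank ker ∂_2 − rank ∂_3 = (8 − 7) − 1 = 0, and the invariant factors of ∂_3 are all 1, so H_2 = 0.
  H_3: rank ker ∂_3 − rank ∂_4 = (1 − 1) − 0 = 0, and there is no ∂_4, so H_3 = 0.

H_0 ≅ Z,  H_1 ≅ Z,  H_2 = 0,  H_3 = 0.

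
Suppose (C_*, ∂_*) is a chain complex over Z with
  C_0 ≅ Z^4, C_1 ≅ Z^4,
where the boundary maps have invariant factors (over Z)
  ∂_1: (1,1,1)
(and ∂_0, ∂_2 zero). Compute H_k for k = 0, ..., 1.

H_0 = Z,  H_1 = Z.

H_0: b_0 = 4 − 0 − 3 = 1; torsion from ∂_1 factors > 1: none. So H_0 = Z.
H_1: b_1 = 4 − 3 − 0 = 1; torsion from ∂_2 factors > 1: none. So H_1 = Z.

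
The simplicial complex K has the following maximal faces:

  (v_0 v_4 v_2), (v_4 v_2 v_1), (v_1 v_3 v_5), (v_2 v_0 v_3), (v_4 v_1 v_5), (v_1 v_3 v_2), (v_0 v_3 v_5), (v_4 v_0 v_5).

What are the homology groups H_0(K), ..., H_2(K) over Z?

H_0 ≅ Z,  H_1 = 0,  H_2 ≅ Z.

Take the total order v_0 < v_1 < v_2 < v_3 < v_4 < v_5 on the vertex set. Then K (dimension 2) consists of the simplices:

  0-simplices (6): [v_0], [v_1], [v_2], [v_3], [v_4], [v_5]
  1-simplices (12): [v_0,v_2], [v_0,v_3], [v_0,v_4], [v_0,v_5], [v_1,v_2], [v_1,v_3], [v_1,v_4], [v_1,v_5], [v_2,v_3], [v_2,v_4], [v_3,v_5], [v_4,v_5]
  2-simplices (8): [v_0,v_2,v_3], [v_0,v_2,v_4], [v_0,v_3,v_5], [v_0,v_4,v_5], [v_1,v_2,v_3], [v_1,v_2,v_4], [v_1,v_3,v_5], [v_1,v_4,v_5]

Hence C_0 ≅ Z^6, C_1 ≅ Z^12, C_2 ≅ Z^8.

Boundary ∂_1: C_1 → C_0 maps an edge to its endpoints' difference, ∂[p,q] = q − p. For instance
  ∂[v_1,v_3] = [v_3] − [v_1].
As a 6×12 matrix over Z this has rank 5, with invariant factors (1,1,1,1,1).

The boundary map ∂_2: C_2 → C_1 sends each 2-simplex [p,q,r] to [q,r] − [p,r] + [p,q]. For instance
  ∂[v_1,v_2,v_4] = [v_2,v_4] − [v_1,v_4] + [v_1,v_2],
  ∂[v_1,v_4,v_5] = [v_4,v_5] − [v_1,v_5] + [v_1,v_4].
The resulting 12×8 matrix has rank 7, and its Smith normal form has invariant factors (1,1,1,1,1,1,1).

Now H_k = ker ∂_k / im ∂_{k+1}, so:

  H_0: rank C_0 − rank ∂_1 = 6 − 5 = 1, and the invariant factors of ∂_1 are all 1, so H_0 = Z.
  H_1: rank ker ∂_1 − rank ∂_2 = (12 − 5) − 7 = 0, and the invariant factors of ∂_2 are all 1, so H_1 = 0.
  H_2: rank ker ∂_2 − rank ∂_3 = (8 − 7) − 0 = 1, and there is no ∂_3, so H_2 = Z.

As a check, the Euler characteristic is 6 − 12 + 8 = 2, which agrees with 1 − 0 + 1 = 2.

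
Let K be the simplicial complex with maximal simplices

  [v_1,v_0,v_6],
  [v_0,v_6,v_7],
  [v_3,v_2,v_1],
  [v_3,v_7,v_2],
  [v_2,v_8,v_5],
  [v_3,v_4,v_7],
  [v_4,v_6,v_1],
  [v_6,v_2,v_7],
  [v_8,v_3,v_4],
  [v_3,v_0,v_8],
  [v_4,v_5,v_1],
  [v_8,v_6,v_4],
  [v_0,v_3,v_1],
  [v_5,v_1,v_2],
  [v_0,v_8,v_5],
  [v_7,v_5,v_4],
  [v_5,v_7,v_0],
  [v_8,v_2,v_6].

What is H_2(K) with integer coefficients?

H_2 = Z.

K has 9 vertices, 27 edges, 18 triangles.
rank ∂_2 = 17, rank ∂_3 = 0 ⇒ b_2 = 18 − 17 − 0 = 1. So H_2 = Z.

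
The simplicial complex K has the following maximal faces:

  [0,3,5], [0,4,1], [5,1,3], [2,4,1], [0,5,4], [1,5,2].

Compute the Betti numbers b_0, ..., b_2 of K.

b_0 = 1, b_1 = 1, b_2 = 0.

Order the vertices as 0 < 1 < 2 < 3 < 4 < 5. Listing each simplex with vertices in this order, K has dimension 2 with simplices:

  0-simplices (6): [0], [1], [2], [3], [4], [5]
  1-simplices (12): [0,1], [0,3], [0,4], [0,5], [1,2], [1,3], [1,4], [1,5], [2,4], [2,5], [3,5], [4,5]
  2-simplices (6): [0,1,4], [0,3,5], [0,4,5], [1,2,4], [1,2,5], [1,3,5]

so the chain groups are C_0 ≅ Z^6, C_1 ≅ Z^12, C_2 ≅ Z^6.

∂_1: C_1 → C_0 is given by ∂[p,q] = [q] − [p]. For instance
  ∂[0,1] = [1] − [0].
As a 6×12 matrix over Z this has rank 5, with invariant factors (1,1,1,1,1).

The boundary map ∂_2: C_2 → C_1 maps a triangle to the signed sum of its edges. For instance
  ∂[1,2,4] = [2,4] − [1,4] + [1,2],
  ∂[0,4,5] = [4,5] − [0,5] + [0,4].
This gives a 12×6 integer matrix of rank 6; reducing to Smith normal form yields diagonal entries (1,1,1,1,1,1).

Reading off H_k = ker ∂_k / im ∂_{k+1}:

  H_0: rank C_0 − rank ∂_1 = 6 − 5 = 1, and the invariant factors of ∂_1 are all 1, so H_0 = Z.
  H_1: rank ker ∂_1 − rank ∂_2 = (12 − 5) − 6 = 1, and the invariant factors of ∂_2 are all 1, so H_1 = Z.
  H_2: rank ker ∂_2 − rank ∂_3 = (6 − 6) − 0 = 0, and there is no ∂_3, so H_2 = 0.

As a check, the Euler characteristic is 6 − 12 + 6 = 0, which agrees with 1 − 1 + 0 = 0.
(K is a triangulation of the cylinder S^1 x I.)

Hence the Betti numbers are b_0 = 1, b_1 = 1, b_2 = 0.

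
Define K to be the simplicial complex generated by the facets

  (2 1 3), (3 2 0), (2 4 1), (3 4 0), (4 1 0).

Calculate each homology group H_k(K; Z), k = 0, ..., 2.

Take the total order 0 < 1 < 2 < 3 < 4 on the vertex set. Then K (dimension 2) consists of the simplices:

  0-simplices (5): [0], [1], [2], [3], [4]
  1-simplices (10): [0,1], [0,2], [0,3], [0,4], [1,2], [1,3], [1,4], [2,3], [2,4], [3,4]
  2-simplices (5): [0,1,4], [0,2,3], [0,3,4], [1,2,3], [1,2,4]

giving chain groups C_0 ≅ Z^5, C_1 ≅ Z^10, C_2 ≅ Z^5.

Boundary ∂_1: C_1 → C_0 maps an edge to its endpoints' difference, ∂[p,q] = q − p.
This gives a 5×10 integer matrix of rank 4; reducing to Smith normal form yields diagonal entries (1,1,1,1).

The boundary map ∂_2: C_2 → C_1 sends each 2-simplex [p,q,r] to [q,r] − [p,r] + [p,q]. For instance
  ∂[0,1,4] = [1,4] − [0,4] + [0,1],
  ∂[1,2,4] = [2,4] − [1,4] + [1,2].
This gives a 10×5 integer matrix of rank 5; reducing to Smith normal form yields diagonal entries (1,1,1,1,1).

Computing H_k = (kernel of ∂_k) / (image of ∂_{k+1}):

  H_0: rank C_0 − rank ∂_1 = 5 − 4 = 1, and the invariant factors of ∂_1 are all 1, so H_0 ≅ Z.
  H_1: rank ker ∂_1 − rank ∂_2 = (10 − 4) − 5 = 1, and the invariant factors of ∂_2 are all 1, so H_1 ≅ Z.
  H_2: rank ker ∂_2 − rank ∂_3 = (5 − 5) − 0 = 0, and there is no ∂_3, so H_2 ≅ 0.

H_0 = Z,  H_1 = Z,  H_2 = 0.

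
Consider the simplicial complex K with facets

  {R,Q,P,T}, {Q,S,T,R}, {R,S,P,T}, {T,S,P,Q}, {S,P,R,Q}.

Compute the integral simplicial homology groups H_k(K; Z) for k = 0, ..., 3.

H_0 ≅ Z,  H_1 = 0,  H_2 = 0,  H_3 ≅ Z.

Fix the vertex order P < Q < R < S < T and write every simplex with vertices in increasing order. Then dim K = 3 and the simplices of K are:

  0-simplices (5): P, Q, R, S, T
  1-simplices (10): PQ, PR, PS, PT, QR, QS, QT, RS, RT, ST
  2-simplices (10): PQR, PQS, PQT, PRS, PRT, PST, QRS, QRT, QST, RST
  3-simplices (5): PQRS, PQRT, PQST, PRST, QRST

so the chain groups are C_0 ≅ Z^5, C_1 ≅ Z^10, C_2 ≅ Z^10, C_3 ≅ Z^5.

∂_1: C_1 → C_0 is given by ∂[p,q] = [q] − [p]. For instance
  ∂PT = T − P.
The 5×10 boundary matrix has rank 4 and Smith normal form diag(1,1,1,1).

The boundary map ∂_2: C_2 → C_1 sends each 2-simplex [p,q,r] to [q,r] − [p,r] + [p,q]. For instance
  ∂PQR = QR − PR + PQ,
  ∂PST = ST − PT + PS.
The resulting 10×10 matrix has rank 6, and its Smith normal form has invariant factors (1,1,1,1,1,1).

The boundary map ∂_3: C_3 → C_2 sends each 3-simplex σ to the alternating sum Σ_i (−1)^i (σ with its i-th vertex removed). For instance
  ∂PRST = RST − PST + PRT − PRS,
  ∂PQST = QST − PST + PQT − PQS.
The resulting 10×5 matrix has rank 4, and its Smith normal form has invariant factors (1,1,1,1).

Now H_k = ker ∂_k / im ∂_{k+1}, so:

  H_0: rank C_0 − rank ∂_1 = 5 − 4 = 1, and the invariant factors of ∂_1 are all 1, so H_0 ≅ Z.
  H_1: rank ker ∂_1 − rank ∂_2 = (10 − 4) − 6 = 0, and the invariant factors of ∂_2 are all 1, so H_1 ≅ 0.
  H_2: rank ker ∂_2 − rank ∂_3 = (10 − 6) − 4 = 0, and the invariant factors of ∂_3 are all 1, so H_2 ≅ 0.
  H_3: rank ker ∂_3 − rank ∂_4 = (5 − 4) − 0 = 1, and there is no ∂_4, so H_3 ≅ Z.

As a check, the Euler characteristic is 5 − 10 + 10 − 5 = 0, which agrees with 1 − 0 + 0 − 1 = 0.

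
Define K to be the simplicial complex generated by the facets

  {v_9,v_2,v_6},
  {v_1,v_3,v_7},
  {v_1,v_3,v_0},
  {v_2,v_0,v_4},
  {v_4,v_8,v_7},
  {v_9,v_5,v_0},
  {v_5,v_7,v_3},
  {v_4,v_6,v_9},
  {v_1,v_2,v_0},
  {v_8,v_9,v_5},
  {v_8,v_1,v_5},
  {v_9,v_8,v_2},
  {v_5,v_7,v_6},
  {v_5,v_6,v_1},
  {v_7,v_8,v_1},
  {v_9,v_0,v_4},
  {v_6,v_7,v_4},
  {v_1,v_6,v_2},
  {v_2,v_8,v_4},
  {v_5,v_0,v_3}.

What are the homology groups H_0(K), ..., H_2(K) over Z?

K has 10 vertices, 30 edges, 20 triangles.
rank ∂_0 = 0, rank ∂_1 = 9 ⇒ b_0 = 10 − 0 − 9 = 1; all invariant factors of ∂_1 are 1 so no torsion. So H_0 ≅ Z.
rank ∂_1 = 9, rank ∂_2 = 20 ⇒ b_1 = 30 − 9 − 20 = 1; ∂_2 has invariant factor(s) [2] giving torsion. So H_1 ≅ Z ⊕ Z/2Z.
rank ∂_2 = 20, rank ∂_3 = 0 ⇒ b_2 = 20 − 20 − 0 = 0. So H_2 ≅ 0.

H_0 ≅ Z,  H_1 ≅ Z ⊕ Z/2Z,  H_2 = 0.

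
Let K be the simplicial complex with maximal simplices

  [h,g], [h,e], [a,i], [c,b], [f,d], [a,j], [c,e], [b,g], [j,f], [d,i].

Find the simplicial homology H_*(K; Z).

We work with the vertex ordering a < b < c < d < e < f < g < h < i < j. The simplices of K, each written with vertices in increasing order, are:

  0-simplices (10): a, b, c, d, e, f, g, h, i, j
  1-simplices (10): ai, aj, bc, bg, ce, df, di, eh, fj, gh

giving chain groups C_0 ≅ Z^10, C_1 ≅ Z^10.

Boundary ∂_1: C_1 → C_0 is given by ∂[p,q] = [q] − [p].
The 10×10 boundary matrix has rank 8 and Smith normal form diag(1,1,1,1,1,1,1,1).

From H_k ≅ ker(∂_k) / im(∂_{k+1}) we obtain:

  H_0: rank C_0 − rank ∂_1 = 10 − 8 = 2, and the invariant factors of ∂_1 are all 1, so H_0 = Z^2.
  H_1: rank ker ∂_1 − rank ∂_2 = (10 − 8) − 0 = 2, and there is no ∂_2, so H_1 = Z^2.

H_0 ≅ Z^2,  H_1 ≅ Z^2.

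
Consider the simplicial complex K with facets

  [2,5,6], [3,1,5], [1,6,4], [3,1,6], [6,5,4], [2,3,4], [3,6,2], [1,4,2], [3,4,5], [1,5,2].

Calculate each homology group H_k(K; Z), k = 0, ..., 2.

H_0 ≅ Z,  H_1 ≅ Z/2Z,  H_2 = 0.

Take the total order 1 < 2 < 3 < 4 < 5 < 6 on the vertex set. Then K (dimension 2) consists of the simplices:

  0-simplices (6): [1], [2], [3], [4], [5], [6]
  1-simplices (15): [1,2], [1,3], [1,4], [1,5], [1,6], [2,3], [2,4], [2,5], [2,6], [3,4], [3,5], [3,6], [4,5], [4,6], [5,6]
  2-simplices (10): [1,2,4], [1,2,5], [1,3,5], [1,3,6], [1,4,6], [2,3,4], [2,3,6], [2,5,6], [3,4,5], [4,5,6]

so the chain groups are C_0 ≅ Z^6, C_1 ≅ Z^15, C_2 ≅ Z^10.

Boundary ∂_1: C_1 → C_0 sends each edge [p,q] (with p < q) to q − p. For instance
  ∂[1,3] = [3] − [1].
The 6×15 boundary matrix has rank 5 and Smith normal form diag(1,1,1,1,1).

∂_2: C_2 → C_1 maps a triangle to the signed sum of its edges. For instance
  ∂[2,5,6] = [5,6] − [2,6] + [2,5],
  ∂[3,4,5] = [4,5] − [3,5] + [3,4].
The 15×10 boundary matrix has rank 10 and Smith normal form diag(1,1,1,1,1,1,1,1,1,2).

Computing H_k = (kernel of ∂_k) / (image of ∂_{k+1}):

  H_0: rank C_0 − rank ∂_1 = 6 − 5 = 1, and the invariant factors of ∂_1 are all 1, so H_0 = Z.
  H_1: rank ker ∂_1 − rank ∂_2 = (15 − 5) − 10 = 0, and ∂_2 has invariant factor 2 > 1, so H_1 = Z/2Z.
  H_2: rank ker ∂_2 − rank ∂_3 = (10 − 10) − 0 = 0, and there is no ∂_3, so H_2 = 0.

(K is a triangulation of the real projective plane RP^2.)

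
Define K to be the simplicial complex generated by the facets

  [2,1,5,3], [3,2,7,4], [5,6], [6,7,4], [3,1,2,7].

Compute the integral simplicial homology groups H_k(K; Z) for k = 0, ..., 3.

H_0 = Z,  H_1 = Z,  H_2 = 0,  H_3 = 0.

Fix the vertex order 1 < 2 < 3 < 4 < 5 < 6 < 7 and write every simplex with vertices in increasing order. Then dim K = 3 and the simplices of K are:

  0-simplices (7): [1], [2], [3], [4], [5], [6], [7]
  1-simplices (15): [1,2], [1,3], [1,5], [1,7], [2,3], [2,4], [2,5], [2,7], [3,4], [3,5], [3,7], [4,6], [4,7], [5,6], [6,7]
  2-simplices (11): [1,2,3], [1,2,5], [1,2,7], [1,3,5], [1,3,7], [2,3,4], [2,3,5], [2,3,7], [2,4,7], [3,4,7], [4,6,7]
  3-simplices (3): [1,2,3,5], [1,2,3,7], [2,3,4,7]

giving chain groups C_0 ≅ Z^7, C_1 ≅ Z^15, C_2 ≅ Z^11, C_3 ≅ Z^3.

∂_1: C_1 → C_0 is given by ∂[p,q] = [q] − [p]. For instance
  ∂[3,4] = [4] − [3].
The 7×15 boundary matrix has rank 6 and Smith normal form diag(1,1,1,1,1,1).

∂_2: C_2 → C_1 maps a triangle to the signed sum of its edges. For instance
  ∂[1,2,5] = [2,5] − [1,5] + [1,2],
  ∂[2,3,7] = [3,7] − [2,7] + [2,3].
This gives a 15×11 integer matrix of rank 8; reducing to Smith normal form yields diagonal entries (1,1,1,1,1,1,1,1).

∂_3: C_3 → C_2 sends each 3-simplex σ to the alternating sum Σ_i (−1)^i (σ with its i-th vertex removed). For instance
  ∂[1,2,3,5] = [2,3,5] − [1,3,5] + [1,2,5] − [1,2,3],
  ∂[2,3,4,7] = [3,4,7] − [2,4,7] + [2,3,7] − [2,3,4].
This gives a 11×3 integer matrix of rank 3; reducing to Smith normal form yields diagonal entries (1,1,1).

From H_k ≅ ker(∂_k) / im(∂_{k+1}) we obtain:

  H_0: rank C_0 − rank ∂_1 = 7 − 6 = 1, and the invariant factors of ∂_1 are all 1, so H_0 = Z.
  H_1: rank ker ∂_1 − rank ∂_2 = (15 − 6) − 8 = 1, and the invariant factors of ∂_2 are all 1, so H_1 = Z.
  H_2: rank ker ∂_2 − rank ∂_3 = (11 − 8) − 3 = 0, and the invariant factors of ∂_3 are all 1, so H_2 = 0.
  H_3: rank ker ∂_3 − rank ∂_4 = (3 − 3) − 0 = 0, and there is no ∂_4, so H_3 = 0.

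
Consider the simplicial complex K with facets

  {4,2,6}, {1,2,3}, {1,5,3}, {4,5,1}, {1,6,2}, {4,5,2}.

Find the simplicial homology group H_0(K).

H_0 = Z.

We work with the vertex ordering 1 < 2 < 3 < 4 < 5 < 6. The simplices of K, each written with vertices in increasing order, are:

  0-simplices (6): [1], [2], [3], [4], [5], [6]
  1-simplices (12): [1,2], [1,3], [1,4], [1,5], [1,6], [2,3], [2,4], [2,5], [2,6], [3,5], [4,5], [4,6]
  2-simplices (6): [1,2,3], [1,2,6], [1,3,5], [1,4,5], [2,4,5], [2,4,6]

Hence C_0 ≅ Z^6, C_1 ≅ Z^12, C_2 ≅ Z^6.

The boundary map ∂_1: C_1 → C_0 maps an edge to its endpoints' difference, ∂[p,q] = q − p. For instance
  ∂[2,4] = [4] − [2].
The resulting 6×12 matrix has rank 5, and its Smith normal form has invariant factors (1,1,1,1,1).

The boundary map ∂_2: C_2 → C_1 acts by ∂[p,q,r] = [q,r] − [p,r] + [p,q]. For instance
  ∂[2,4,5] = [4,5] − [2,5] + [2,4],
  ∂[1,4,5] = [4,5] − [1,5] + [1,4].
The resulting 12×6 matrix has rank 6, and its Smith normal form has invariant factors (1,1,1,1,1,1).

Reading off H_k = ker ∂_k / im ∂_{k+1}:

  H_0: rank C_0 − rank ∂_1 = 6 − 5 = 1, and the invariant factors of ∂_1 are all 1, so H_0 = Z.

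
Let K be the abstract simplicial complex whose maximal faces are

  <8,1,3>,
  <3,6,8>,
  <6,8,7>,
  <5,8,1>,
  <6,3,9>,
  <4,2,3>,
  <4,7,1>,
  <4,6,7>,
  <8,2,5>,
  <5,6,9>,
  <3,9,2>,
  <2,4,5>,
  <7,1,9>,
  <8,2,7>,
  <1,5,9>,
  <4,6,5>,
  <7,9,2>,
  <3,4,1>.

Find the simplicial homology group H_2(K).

Order the vertices as 1 < 2 < 3 < 4 < 5 < 6 < 7 < 8 < 9. Listing each simplex with vertices in this order, K has dimension 2 with simplices:

  0-simplices (9): [1], [2], [3], [4], [5], [6], [7], [8], [9]
  1-simplices (27): (27 of them)
  2-simplices (18): [1,3,4], [1,3,8], [1,4,7], [1,5,8], [1,5,9], [1,7,9], [2,3,4], [2,3,9], [2,4,5], [2,5,8], [2,7,8], [2,7,9], [3,6,8], [3,6,9], [4,5,6], [4,6,7], [5,6,9], [6,7,8]

Hence C_0 ≅ Z^9, C_1 ≅ Z^27, C_2 ≅ Z^18.

Boundary ∂_1: C_1 → C_0 maps an edge to its endpoints' difference, ∂[p,q] = q − p. For instance
  ∂[2,8] = [8] − [2].
The resulting 9×27 matrix has rank 8, and its Smith normal form has invariant factors (1,1,1,1,1,1,1,1).

∂_2: C_2 → C_1 acts by ∂[p,q,r] = [q,r] − [p,r] + [p,q]. For instance
  ∂[1,4,7] = [4,7] − [1,7] + [1,4],
  ∂[3,6,8] = [6,8] − [3,8] + [3,6].
This gives a 27×18 integer matrix of rank 17; reducing to Smith normal form yields diagonal entries (1,1,1,1,1,1,1,1,1,1,1,1,1,1,1,1,1).

Reading off H_k = ker ∂_k / im ∂_{k+1}:

  H_2: rank ker ∂_2 − rank ∂_3 = (18 − 17) − 0 = 1, and there is no ∂_3, so H_2 = Z.

H_2 ≅ Z.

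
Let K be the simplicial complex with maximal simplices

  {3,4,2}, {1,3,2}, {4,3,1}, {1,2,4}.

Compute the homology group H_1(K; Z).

K has 4 vertices, 6 edges, 4 triangles.
rank ∂_1 = 3, rank ∂_2 = 3 ⇒ b_1 = 6 − 3 − 3 = 0; all invariant factors of ∂_2 are 1 so no torsion. So H_1 ≅ 0.

H_1 ≅ 0.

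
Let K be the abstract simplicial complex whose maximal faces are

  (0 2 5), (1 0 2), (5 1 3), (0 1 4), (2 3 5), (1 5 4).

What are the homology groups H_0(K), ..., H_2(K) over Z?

We work with the vertex ordering 0 < 1 < 2 < 3 < 4 < 5. The simplices of K, each written with vertices in increasing order, are:

  0-simplices (6): [0], [1], [2], [3], [4], [5]
  1-simplices (12): [0,1], [0,2], [0,4], [0,5], [1,2], [1,3], [1,4], [1,5], [2,3], [2,5], [3,5], [4,5]
  2-simplices (6): [0,1,2], [0,1,4], [0,2,5], [1,3,5], [1,4,5], [2,3,5]

giving chain groups C_0 ≅ Z^6, C_1 ≅ Z^12, C_2 ≅ Z^6.

Boundary ∂_1: C_1 → C_0 is given by ∂[p,q] = [q] − [p].
The 6×12 boundary matrix has rank 5 and Smith normal form diag(1,1,1,1,1).

Boundary ∂_2: C_2 → C_1 sends each 2-simplex [p,q,r] to [q,r] − [p,r] + [p,q]. For instance
  ∂[2,3,5] = [3,5] − [2,5] + [2,3],
  ∂[0,2,5] = [2,5] − [0,5] + [0,2].
As a 12×6 matrix over Z this has rank 6, with invariant factors (1,1,1,1,1,1).

Reading off H_k = ker ∂_k / im ∂_{k+1}:

  H_0: rank C_0 − rank ∂_1 = 6 − 5 = 1, and the invariant factors of ∂_1 are all 1, so H_0 = Z.
  H_1: rank ker ∂_1 − rank ∂_2 = (12 − 5) − 6 = 1, and the invariant factors of ∂_2 are all 1, so H_1 = Z.
  H_2: rank ker ∂_2 − rank ∂_3 = (6 − 6) − 0 = 0, and there is no ∂_3, so H_2 = 0.

As a check, the Euler characteristic is 6 − 12 + 6 = 0, which agrees with 1 − 1 + 0 = 0.

H_0 = Z,  H_1 = Z,  H_2 = 0.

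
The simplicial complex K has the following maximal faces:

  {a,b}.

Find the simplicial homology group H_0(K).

Order the vertices as a < b. Listing each simplex with vertices in this order, K has dimension 1 with simplices:

  0-simplices (2): a, b
  1-simplices (1): ab

Hence C_0 ≅ Z^2, C_1 ≅ Z^1.

Boundary ∂_1: C_1 → C_0 sends each edge [p,q] (with p < q) to q − p.
The resulting 2×1 matrix has rank 1, and its Smith normal form has invariant factors (1).

Now H_k = ker ∂_k / im ∂_{k+1}, so:

  H_0: rank C_0 − rank ∂_1 = 2 − 1 = 1, and the invariant factors of ∂_1 are all 1, so H_0 ≅ Z.

(K is a triangulation of the 1-simplex.)

H_0 = Z.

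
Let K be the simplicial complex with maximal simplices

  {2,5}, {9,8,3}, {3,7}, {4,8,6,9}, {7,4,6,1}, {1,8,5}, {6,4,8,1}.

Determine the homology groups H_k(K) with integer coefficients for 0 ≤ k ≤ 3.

K has 9 vertices, 18 edges, 12 triangles, 3 3-simplices.
rank ∂_0 = 0, rank ∂_1 = 8 ⇒ b_0 = 9 − 0 − 8 = 1; all invariant factors of ∂_1 are 1 so no torsion. So H_0 ≅ Z.
rank ∂_1 = 8, rank ∂_2 = 9 ⇒ b_1 = 18 − 8 − 9 = 1; all invariant factors of ∂_2 are 1 so no torsion. So H_1 ≅ Z.
rank ∂_2 = 9, rank ∂_3 = 3 ⇒ b_2 = 12 − 9 − 3 = 0; all invariant factors of ∂_3 are 1 so no torsion. So H_2 ≅ 0.
rank ∂_3 = 3, rank ∂_4 = 0 ⇒ b_3 = 3 − 3 − 0 = 0. So H_3 ≅ 0.

H_0 = Z,  H_1 = Z,  H_2 = 0,  H_3 = 0.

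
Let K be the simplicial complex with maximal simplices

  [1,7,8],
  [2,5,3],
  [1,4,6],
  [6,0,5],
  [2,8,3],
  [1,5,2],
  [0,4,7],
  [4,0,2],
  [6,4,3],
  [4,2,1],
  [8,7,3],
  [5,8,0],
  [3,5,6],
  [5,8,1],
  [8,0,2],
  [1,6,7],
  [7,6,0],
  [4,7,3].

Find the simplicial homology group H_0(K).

Order the vertices as 0 < 1 < 2 < 3 < 4 < 5 < 6 < 7 < 8. Listing each simplex with vertices in this order, K has dimension 2 with simplices:

  0-simplices (9): [0], [1], [2], [3], [4], [5], [6], [7], [8]
  1-simplices (27): (27 of them)
  2-simplices (18): [0,2,4], [0,2,8], [0,4,7], [0,5,6], [0,5,8], [0,6,7], [1,2,4], [1,2,5], [1,4,6], [1,5,8], [1,6,7], [1,7,8], [2,3,5], [2,3,8], [3,4,6], [3,4,7], [3,5,6], [3,7,8]

Hence C_0 ≅ Z^9, C_1 ≅ Z^27, C_2 ≅ Z^18.

The boundary map ∂_1: C_1 → C_0 maps an edge to its endpoints' difference, ∂[p,q] = q − p.
This gives a 9×27 integer matrix of rank 8; reducing to Smith normal form yields diagonal entries (1,1,1,1,1,1,1,1).

∂_2: C_2 → C_1 maps a triangle to the signed sum of its edges. For instance
  ∂[0,5,8] = [5,8] − [0,8] + [0,5],
  ∂[2,3,8] = [3,8] − [2,8] + [2,3].
The 27×18 boundary matrix has rank 18 and Smith normal form diag(1,1,1,1,1,1,1,1,1,1,1,1,1,1,1,1,1,2).

From H_k ≅ ker(∂_k) / im(∂_{k+1}) we obtain:

  H_0: rank C_0 − rank ∂_1 = 9 − 8 = 1, and the invariant factors of ∂_1 are all 1, so H_0 ≅ Z.

H_0 ≅ Z.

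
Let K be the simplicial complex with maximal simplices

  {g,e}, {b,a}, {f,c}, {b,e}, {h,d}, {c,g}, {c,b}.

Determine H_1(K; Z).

We work with the vertex ordering a < b < c < d < e < f < g < h. The simplices of K, each written with vertices in increasing order, are:

  0-simplices (8): a, b, c, d, e, f, g, h
  1-simplices (7): ab, bc, be, cf, cg, dh, eg

giving chain groups C_0 ≅ Z^8, C_1 ≅ Z^7.

Boundary ∂_1: C_1 → C_0 maps an edge to its endpoints' difference, ∂[p,q] = q − p.
The resulting 8×7 matrix has rank 6, and its Smith normal form has invariant factors (1,1,1,1,1,1).

Reading off H_k = ker ∂_k / im ∂_{k+1}:

  H_1: rank ker ∂_1 − rank ∂_2 = (7 − 6) − 0 = 1, and there is no ∂_2, so H_1 ≅ Z.

H_1 = Z.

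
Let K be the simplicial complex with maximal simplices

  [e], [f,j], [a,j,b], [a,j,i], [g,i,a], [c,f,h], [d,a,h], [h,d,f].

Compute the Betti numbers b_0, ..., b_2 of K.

b_0 = 2, b_1 = 1, b_2 = 0.

Order the vertices as a < b < c < d < e < f < g < h < i < j. Listing each simplex with vertices in this order, K has dimension 2 with simplices:

  0-simplices (10): a, b, c, d, e, f, g, h, i, j
  1-simplices (15): ab, ad, ag, ah, ai, aj, bj, cf, ch, df, dh, fh, fj, gi, ij
  2-simplices (6): abj, adh, agi, aij, cfh, dfh

giving chain groups C_0 ≅ Z^10, C_1 ≅ Z^15, C_2 ≅ Z^6.

∂_1: C_1 → C_0 sends each edge [p,q] (with p < q) to q − p. For instance
  ∂bj = j − b.
The 10×15 boundary matrix has rank 8 and Smith normal form diag(1,1,1,1,1,1,1,1).

∂_2: C_2 → C_1 acts by ∂[p,q,r] = [q,r] − [p,r] + [p,q]. For instance
  ∂aij = ij − aj + ai,
  ∂cfh = fh − ch + cf.
As a 15×6 matrix over Z this has rank 6, with invariant factors (1,1,1,1,1,1).

Computing H_k = (kernel of ∂_k) / (image of ∂_{k+1}):

  H_0: rank C_0 − rank ∂_1 = 10 − 8 = 2, and the invariant factors of ∂_1 are all 1, so H_0 ≅ Z^2.
  H_1: rank ker ∂_1 − rank ∂_2 = (15 − 8) − 6 = 1, and the invariant factors of ∂_2 are all 1, so H_1 ≅ Z.
  H_2: rank ker ∂_2 − rank ∂_3 = (6 − 6) − 0 = 0, and there is no ∂_3, so H_2 ≅ 0.

Hence the Betti numbers are b_0 = 2, b_1 = 1, b_2 = 0.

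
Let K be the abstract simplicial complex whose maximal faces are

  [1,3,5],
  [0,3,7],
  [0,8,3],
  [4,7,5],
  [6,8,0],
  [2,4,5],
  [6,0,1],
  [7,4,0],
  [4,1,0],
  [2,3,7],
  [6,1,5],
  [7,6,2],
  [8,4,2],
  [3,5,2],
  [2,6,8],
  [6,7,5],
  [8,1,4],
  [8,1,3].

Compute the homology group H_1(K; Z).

H_1 ≅ Z ⊕ Z/2Z.

We work with the vertex ordering 0 < 1 < 2 < 3 < 4 < 5 < 6 < 7 < 8. The simplices of K, each written with vertices in increasing order, are:

  0-simplices (9): [0], [1], [2], [3], [4], [5], [6], [7], [8]
  1-simplices (27): (27 of them)
  2-simplices (18): [0,1,4], [0,1,6], [0,3,7], [0,3,8], [0,4,7], [0,6,8], [1,3,5], [1,3,8], [1,4,8], [1,5,6], [2,3,5], [2,3,7], [2,4,5], [2,4,8], [2,6,7], [2,6,8], [4,5,7], [5,6,7]

so the chain groups are C_0 ≅ Z^9, C_1 ≅ Z^27, C_2 ≅ Z^18.

∂_1: C_1 → C_0 is given by ∂[p,q] = [q] − [p].
This gives a 9×27 integer matrix of rank 8; reducing to Smith normal form yields diagonal entries (1,1,1,1,1,1,1,1).

Boundary ∂_2: C_2 → C_1 acts by ∂[p,q,r] = [q,r] − [p,r] + [p,q]. For instance
  ∂[0,3,7] = [3,7] − [0,7] + [0,3],
  ∂[2,4,5] = [4,5] − [2,5] + [2,4].
The 27×18 boundary matrix has rank 18 and Smith normal form diag(1,1,1,1,1,1,1,1,1,1,1,1,1,1,1,1,1,2).

From H_k ≅ ker(∂_k) / im(∂_{k+1}) we obtain:

  H_1: rank ker ∂_1 − rank ∂_2 = (27 − 8) − 18 = 1, and ∂_2 has invariant factor 2 > 1, so H_1 = Z ⊕ Z/2Z.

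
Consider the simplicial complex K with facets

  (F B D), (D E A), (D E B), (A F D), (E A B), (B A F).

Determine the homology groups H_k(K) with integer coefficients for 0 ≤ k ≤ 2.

Fix the vertex order A < B < D < E < F and write every simplex with vertices in increasing order. Then dim K = 2 and the simplices of K are:

  0-simplices (5): A, B, D, E, F
  1-simplices (9): AB, AD, AE, AF, BD, BE, BF, DE, DF
  2-simplices (6): ABE, ABF, ADE, ADF, BDE, BDF

so the chain groups are C_0 ≅ Z^5, C_1 ≅ Z^9, C_2 ≅ Z^6.

Boundary ∂_1: C_1 → C_0 sends each edge [p,q] (with p < q) to q − p. For instance
  ∂AE = E − A.
This gives a 5×9 integer matrix of rank 4; reducing to Smith normal form yields diagonal entries (1,1,1,1).

∂_2: C_2 → C_1 maps a triangle to the signed sum of its edges. For instance
  ∂ABE = BE − AE + AB,
  ∂ADE = DE − AE + AD.
The resulting 9×6 matrix has rank 5, and its Smith normal form has invariant factors (1,1,1,1,1).

Computing H_k = (kernel of ∂_k) / (image of ∂_{k+1}):

  H_0: rank C_0 − rank ∂_1 = 5 − 4 = 1, and the invariant factors of ∂_1 are all 1, so H_0 = Z.
  H_1: rank ker ∂_1 − rank ∂_2 = (9 − 4) − 5 = 0, and the invariant factors of ∂_2 are all 1, so H_1 = 0.
  H_2: rank ker ∂_2 − rank ∂_3 = (6 − 5) − 0 = 1, and there is no ∂_3, so H_2 = Z.

H_0 ≅ Z,  H_1 = 0,  H_2 ≅ Z.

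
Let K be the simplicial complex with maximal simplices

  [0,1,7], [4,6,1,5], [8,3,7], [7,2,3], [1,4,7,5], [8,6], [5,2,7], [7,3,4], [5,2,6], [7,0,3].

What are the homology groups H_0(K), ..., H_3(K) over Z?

H_0 = Z,  H_1 = Z,  H_2 = 0,  H_3 = 0.

K has 9 vertices, 21 edges, 14 triangles, 2 3-simplices.
rank ∂_0 = 0, rank ∂_1 = 8 ⇒ b_0 = 9 − 0 − 8 = 1; all invariant factors of ∂_1 are 1 so no torsion. So H_0 = Z.
rank ∂_1 = 8, rank ∂_2 = 12 ⇒ b_1 = 21 − 8 − 12 = 1; all invariant factors of ∂_2 are 1 so no torsion. So H_1 = Z.
rank ∂_2 = 12, rank ∂_3 = 2 ⇒ b_2 = 14 − 12 − 2 = 0; all invariant factors of ∂_3 are 1 so no torsion. So H_2 = 0.
rank ∂_3 = 2, rank ∂_4 = 0 ⇒ b_3 = 2 − 2 − 0 = 0. So H_3 = 0.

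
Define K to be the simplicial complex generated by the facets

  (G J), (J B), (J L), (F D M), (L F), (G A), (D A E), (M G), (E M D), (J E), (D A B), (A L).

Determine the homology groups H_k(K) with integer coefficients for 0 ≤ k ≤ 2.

H_0 = Z,  H_1 = Z^5,  H_2 = 0.

We work with the vertex ordering A < B < D < E < F < G < J < L < M. The simplices of K, each written with vertices in increasing order, are:

  0-simplices (9): A, B, D, E, F, G, J, L, M
  1-simplices (17): AB, AD, AE, AG, AL, BD, BJ, DE, DF, DM, EJ, EM, FL, FM, GJ, GM, JL
  2-simplices (4): ABD, ADE, DEM, DFM

Hence C_0 ≅ Z^9, C_1 ≅ Z^17, C_2 ≅ Z^4.

Boundary ∂_1: C_1 → C_0 maps an edge to its endpoints' difference, ∂[p,q] = q − p. For instance
  ∂BJ = J − B.
This gives a 9×17 integer matrix of rank 8; reducing to Smith normal form yields diagonal entries (1,1,1,1,1,1,1,1).

The boundary map ∂_2: C_2 → C_1 acts by ∂[p,q,r] = [q,r] − [p,r] + [p,q]. For instance
  ∂ABD = BD − AD + AB,
  ∂DEM = EM − DM + DE.
The resulting 17×4 matrix has rank 4, and its Smith normal form has invariant factors (1,1,1,1).

From H_k ≅ ker(∂_k) / im(∂_{k+1}) we obtain:

  H_0: rank C_0 − rank ∂_1 = 9 − 8 = 1, and the invariant factors of ∂_1 are all 1, so H_0 = Z.
  H_1: rank ker ∂_1 − rank ∂_2 = (17 − 8) − 4 = 5, and the invariant factors of ∂_2 are all 1, so H_1 = Z^5.
  H_2: rank ker ∂_2 − rank ∂_3 = (4 − 4) − 0 = 0, and there is no ∂_3, so H_2 = 0.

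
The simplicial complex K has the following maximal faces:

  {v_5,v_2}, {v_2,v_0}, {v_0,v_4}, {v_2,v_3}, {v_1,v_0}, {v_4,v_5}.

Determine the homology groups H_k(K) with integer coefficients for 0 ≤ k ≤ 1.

H_0 = Z,  H_1 = Z.

Order the vertices as v_0 < v_1 < v_2 < v_3 < v_4 < v_5. Listing each simplex with vertices in this order, K has dimension 1 with simplices:

  0-simplices (6): [v_0], [v_1], [v_2], [v_3], [v_4], [v_5]
  1-simplices (6): [v_0,v_1], [v_0,v_2], [v_0,v_4], [v_2,v_3], [v_2,v_5], [v_4,v_5]

so the chain groups are C_0 ≅ Z^6, C_1 ≅ Z^6.

∂_1: C_1 → C_0 is given by ∂[p,q] = [q] − [p]. For instance
  ∂[v_2,v_5] = [v_5] − [v_2].
This gives a 6×6 integer matrix of rank 5; reducing to Smith normal form yields diagonal entries (1,1,1,1,1).

Reading off H_k = ker ∂_k / im ∂_{k+1}:

  H_0: rank C_0 − rank ∂_1 = 6 − 5 = 1, and the invariant factors of ∂_1 are all 1, so H_0 ≅ Z.
  H_1: rank ker ∂_1 − rank ∂_2 = (6 − 5) − 0 = 1, and there is no ∂_2, so H_1 ≅ Z.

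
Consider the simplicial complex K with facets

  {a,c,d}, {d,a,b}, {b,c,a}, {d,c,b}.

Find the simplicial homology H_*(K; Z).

Order the vertices as a < b < c < d. Listing each simplex with vertices in this order, K has dimension 2 with simplices:

  0-simplices (4): a, b, c, d
  1-simplices (6): ab, ac, ad, bc, bd, cd
  2-simplices (4): abc, abd, acd, bcd

so the chain groups are C_0 ≅ Z^4, C_1 ≅ Z^6, C_2 ≅ Z^4.

∂_1: C_1 → C_0 sends each edge [p,q] (with p < q) to q − p. For instance
  ∂ac = c − a.
The 4×6 boundary matrix has rank 3 and Smith normal form diag(1,1,1).

∂_2: C_2 → C_1 maps a triangle to the signed sum of its edges. For instance
  ∂abd = bd − ad + ab,
  ∂bcd = cd − bd + bc.
This gives a 6×4 integer matrix of rank 3; reducing to Smith normal form yields diagonal entries (1,1,1).

Now H_k = ker ∂_k / im ∂_{k+1}, so:

  H_0: rank C_0 − rank ∂_1 = 4 − 3 = 1, and the invariant factors of ∂_1 are all 1, so H_0 = Z.
  H_1: rank ker ∂_1 − rank ∂_2 = (6 − 3) − 3 = 0, and the invariant factors of ∂_2 are all 1, so H_1 = 0.
  H_2: rank ker ∂_2 − rank ∂_3 = (4 − 3) − 0 = 1, and there is no ∂_3, so H_2 = Z.

As a check, the Euler characteristic is 4 − 6 + 4 = 2, which agrees with 1 − 0 + 1 = 2.
(K is a triangulation of the 2-sphere S^2.)

H_0 ≅ Z,  H_1 = 0,  H_2 ≅ Z.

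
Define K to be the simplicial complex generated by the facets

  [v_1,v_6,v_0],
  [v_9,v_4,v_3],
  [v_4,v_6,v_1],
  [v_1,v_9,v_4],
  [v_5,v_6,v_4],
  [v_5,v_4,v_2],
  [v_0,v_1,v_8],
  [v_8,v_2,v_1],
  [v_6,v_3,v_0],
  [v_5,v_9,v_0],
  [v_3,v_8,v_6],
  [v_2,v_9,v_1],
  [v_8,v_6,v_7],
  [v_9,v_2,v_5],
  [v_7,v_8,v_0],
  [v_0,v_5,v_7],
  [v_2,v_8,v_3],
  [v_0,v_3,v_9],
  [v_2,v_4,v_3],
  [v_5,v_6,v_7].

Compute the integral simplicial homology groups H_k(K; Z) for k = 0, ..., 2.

We work with the vertex ordering v_0 < v_1 < v_2 < v_3 < v_4 < v_5 < v_6 < v_7 < v_8 < v_9. The simplices of K, each written with vertices in increasing order, are:

  0-simplices (10): [v_0], [v_1], [v_2], [v_3], [v_4], [v_5], [v_6], [v_7], [v_8], [v_9]
  1-simplices (30): (30 of them)
  2-simplices (20): (20 of them)

so the chain groups are C_0 ≅ Z^10, C_1 ≅ Z^30, C_2 ≅ Z^20.

The boundary map ∂_1: C_1 → C_0 sends each edge [p,q] (with p < q) to q − p.
As a 10×30 matrix over Z this has rank 9, with invariant factors (1,1,1,1,1,1,1,1,1).

∂_2: C_2 → C_1 acts by ∂[p,q,r] = [q,r] − [p,r] + [p,q]. For instance
  ∂[v_0,v_7,v_8] = [v_7,v_8] − [v_0,v_8] + [v_0,v_7],
  ∂[v_5,v_6,v_7] = [v_6,v_7] − [v_5,v_7] + [v_5,v_6].
The resulting 30×20 matrix has rank 20, and its Smith normal form has invariant factors (1,1,1,1,1,1,1,1,1,1,1,1,1,1,1,1,1,1,1,2).

Now H_k = ker ∂_k / im ∂_{k+1}, so:

  H_0: rank C_0 − rank ∂_1 = 10 − 9 = 1, and the invariant factors of ∂_1 are all 1, so H_0 = Z.
  H_1: rank ker ∂_1 − rank ∂_2 = (30 − 9) − 20 = 1, and ∂_2 has invariant factor 2 > 1, so H_1 = Z ⊕ Z/2.
  H_2: rank ker ∂_2 − rank ∂_3 = (20 − 20) − 0 = 0, and there is no ∂_3, so H_2 = 0.

As a check, the Euler characteristic is 10 − 30 + 20 = 0, which agrees with 1 − 1 + 0 = 0.

H_0 ≅ Z,  H_1 ≅ Z ⊕ Z/2,  H_2 = 0.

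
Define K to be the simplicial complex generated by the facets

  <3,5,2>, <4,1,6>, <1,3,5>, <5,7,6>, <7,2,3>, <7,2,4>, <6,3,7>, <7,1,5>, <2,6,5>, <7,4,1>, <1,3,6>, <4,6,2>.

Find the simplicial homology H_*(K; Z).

H_0 = Z,  H_1 = Z/2,  H_2 = 0.

We work with the vertex ordering 1 < 2 < 3 < 4 < 5 < 6 < 7. The simplices of K, each written with vertices in increasing order, are:

  0-simplices (7): [1], [2], [3], [4], [5], [6], [7]
  1-simplices (18): [1,3], [1,4], [1,5], [1,6], [1,7], [2,3], [2,4], [2,5], [2,6], [2,7], [3,5], [3,6], [3,7], [4,6], [4,7], [5,6], [5,7], [6,7]
  2-simplices (12): [1,3,5], [1,3,6], [1,4,6], [1,4,7], [1,5,7], [2,3,5], [2,3,7], [2,4,6], [2,4,7], [2,5,6], [3,6,7], [5,6,7]

so the chain groups are C_0 ≅ Z^7, C_1 ≅ Z^18, C_2 ≅ Z^12.

∂_1: C_1 → C_0 sends each edge [p,q] (with p < q) to q − p. For instance
  ∂[3,5] = [5] − [3].
As a 7×18 matrix over Z this has rank 6, with invariant factors (1,1,1,1,1,1).

The boundary map ∂_2: C_2 → C_1 sends each 2-simplex [p,q,r] to [q,r] − [p,r] + [p,q]. For instance
  ∂[1,4,6] = [4,6] − [1,6] + [1,4],
  ∂[1,3,5] = [3,5] − [1,5] + [1,3].
The resulting 18×12 matrix has rank 12, and its Smith normal form has invariant factors (1,1,1,1,1,1,1,1,1,1,1,2).

From H_k ≅ ker(∂_k) / im(∂_{k+1}) we obtain:

  H_0: rank C_0 − rank ∂_1 = 7 − 6 = 1, and the invariant factors of ∂_1 are all 1, so H_0 ≅ Z.
  H_1: rank ker ∂_1 − rank ∂_2 = (18 − 6) − 12 = 0, and ∂_2 has invariant factor 2 > 1, so H_1 ≅ Z/2.
  H_2: rank ker ∂_2 − rank ∂_3 = (12 − 12) − 0 = 0, and there is no ∂_3, so H_2 ≅ 0.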